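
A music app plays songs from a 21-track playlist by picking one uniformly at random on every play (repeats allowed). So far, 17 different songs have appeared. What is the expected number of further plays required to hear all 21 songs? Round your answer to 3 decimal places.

With k distinct songs already seen, the next new one takes an expected 21/(21-k) plays.
Sum over k = 17,...,20: E = 21/4 + 21/3 + 21/2 + 21/1 = 43.7500.

43.750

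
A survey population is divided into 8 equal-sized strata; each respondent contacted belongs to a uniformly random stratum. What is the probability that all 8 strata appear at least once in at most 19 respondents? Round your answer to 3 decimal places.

By inclusion–exclusion over which strata are missing,
P(all seen) = Σ_{j=0}^{8} (-1)^j C(8,j)((8-j)/8)^19
= 1.0000 - 0.6328 + 0.1184 - 0.0074 + 0.0001 - 0.0000 + 0.0000 - 0.0000 + 0.0000
= 0.4783.

0.478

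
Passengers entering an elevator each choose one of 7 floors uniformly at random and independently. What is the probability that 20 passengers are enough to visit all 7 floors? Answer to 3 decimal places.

By inclusion–exclusion over which floors are missing,
P(all seen) = Σ_{j=0}^{7} (-1)^j C(7,j)((7-j)/7)^20
= 1.0000 - 0.3207 + 0.0251 - 0.0005 + 0.0000 - 0.0000 + 0.0000 - 0.0000
= 0.7039.

0.704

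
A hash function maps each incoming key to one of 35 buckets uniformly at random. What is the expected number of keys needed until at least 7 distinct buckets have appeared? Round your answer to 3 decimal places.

7.686

Going from k to k+1 distinct takes a geometric number of keys with mean 35/(35-k).
Sum over k = 0,...,6: E = 35/35 + 35/34 + 35/33 + ... + 35/30 + 35/29 = 7.6864.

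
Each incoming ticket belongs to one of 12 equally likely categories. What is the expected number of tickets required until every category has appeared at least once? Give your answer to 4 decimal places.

37.2385

The wait to go from k to k+1 distinct categories is geometric with mean 12/(12-k).
E[T] = 12/12 + 12/11 + 12/10 + ... + 12/2 + 12/1 = 12·H_{12}.
H_{12} = 3.10321, so E[T] = 37.23853.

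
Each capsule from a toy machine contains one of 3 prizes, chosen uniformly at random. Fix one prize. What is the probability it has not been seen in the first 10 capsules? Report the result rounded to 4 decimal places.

0.0173

Each capsule misses the fixed prize with probability (3-1)/3 = 2/3, independently.
P(still missing after 10) = (2/3)^10 = 0.01734.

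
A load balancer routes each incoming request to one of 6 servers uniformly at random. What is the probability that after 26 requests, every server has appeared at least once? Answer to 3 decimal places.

0.948

Let A_i be the event that server i is missing after 26 requests. By inclusion–exclusion on the A_i,
P(all seen) = Σ_{j=0}^{6} (-1)^j C(6,j)((6-j)/6)^26
= 1.0000 - 0.0524 + 0.0004 - 0.0000 + 0.0000 - 0.0000 + 0.0000
= 0.9480.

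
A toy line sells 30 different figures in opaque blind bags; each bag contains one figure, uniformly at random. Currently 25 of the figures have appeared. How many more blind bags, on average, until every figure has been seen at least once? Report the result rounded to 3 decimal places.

68.500

From k distinct to k+1 distinct takes on average 30/(30-k) blind bags.
Sum over k = 25,...,29: E = 30/5 + 30/4 + 30/3 + 30/2 + 30/1 = 68.5000.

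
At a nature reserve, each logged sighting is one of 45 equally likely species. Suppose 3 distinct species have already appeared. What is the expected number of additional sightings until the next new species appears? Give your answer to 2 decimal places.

Each sighting yields a new species with probability (45-3)/45 = 42/45, so the wait is geometric with mean 45/42.
E = 45/42 = 1.071.

1.07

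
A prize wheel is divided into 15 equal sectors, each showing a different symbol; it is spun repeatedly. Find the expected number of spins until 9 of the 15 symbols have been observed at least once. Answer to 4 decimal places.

With k distinct symbols already seen, the next new one arrives after an expected 15/(15-k) spins.
Sum over k = 0,...,8: E = 15/15 + 15/14 + 15/13 + ... + 15/8 + 15/7 = 13.02343.

13.0234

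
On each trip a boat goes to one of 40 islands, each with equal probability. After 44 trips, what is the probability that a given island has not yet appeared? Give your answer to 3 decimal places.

On each trip the fixed island fails to appear with probability 39/40.
P(still missing after 44) = (39/40)^44 = 0.3282.

0.328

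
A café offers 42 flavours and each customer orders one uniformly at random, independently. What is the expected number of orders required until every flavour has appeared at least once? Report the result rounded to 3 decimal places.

181.723

The wait to go from k to k+1 distinct flavours is geometric with mean 42/(42-k).
E[T] = 42/42 + 42/41 + 42/40 + ... + 42/2 + 42/1 = 42·H_{42}.
H_{42} = 4.3267, so E[T] = 181.7232.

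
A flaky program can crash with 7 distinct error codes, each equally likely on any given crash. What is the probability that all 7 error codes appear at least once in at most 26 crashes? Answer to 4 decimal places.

By inclusion–exclusion over which error codes are missing,
P(all seen) = Σ_{j=0}^{7} (-1)^j C(7,j)((7-j)/7)^26
= 1.00000 - 0.12720 + 0.00333 - 0.00002 + 0.00000 - 0.00000 + 0.00000 - 0.00000
= 0.87612.

0.8761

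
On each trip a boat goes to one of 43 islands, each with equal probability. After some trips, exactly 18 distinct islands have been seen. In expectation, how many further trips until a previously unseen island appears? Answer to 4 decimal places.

1.7200

The number of trips until the next new island is geometric with success probability 25/43, so its mean is 43/25.
E = 43/25 = 1.72000.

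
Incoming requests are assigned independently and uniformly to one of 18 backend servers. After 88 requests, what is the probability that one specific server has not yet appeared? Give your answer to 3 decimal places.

Each request misses the fixed server with probability (18-1)/18 = 17/18, independently.
P(still missing after 88) = (17/18)^88 = 0.0065.

0.007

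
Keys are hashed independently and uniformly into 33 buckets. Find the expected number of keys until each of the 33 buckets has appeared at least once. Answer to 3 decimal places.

134.930

After k distinct buckets have appeared, the next key gives a new one with probability (33-k)/33, so the expected wait for the (k+1)-th is 33/(33-k).
E[T] = 33/33 + 33/32 + 33/31 + ... + 33/2 + 33/1 = 33·H_{33}.
H_{33} = 4.0888, so E[T] = 134.9303.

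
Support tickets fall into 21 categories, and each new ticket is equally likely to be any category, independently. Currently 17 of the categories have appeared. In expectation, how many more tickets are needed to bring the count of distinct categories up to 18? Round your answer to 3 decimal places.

5.250

The wait to go from k to k+1 distinct categories is geometric with mean 21/(21-k).
Only the k = 17 term is needed: E = 21/4 = 5.2500.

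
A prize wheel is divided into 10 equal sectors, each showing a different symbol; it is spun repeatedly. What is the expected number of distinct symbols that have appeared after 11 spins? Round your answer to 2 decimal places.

For each symbol, P(seen in 11 spins) = 1 - (9/10)^11 = 0.686.
By linearity of expectation, E[distinct seen] = 10·(1 - (9/10)^11) = 6.862.

6.86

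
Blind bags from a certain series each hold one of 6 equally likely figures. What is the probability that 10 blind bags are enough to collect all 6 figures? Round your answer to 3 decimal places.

0.272

By inclusion–exclusion over which figures are missing,
P(all seen) = Σ_{j=0}^{6} (-1)^j C(6,j)((6-j)/6)^10
= 1.0000 - 0.9690 + 0.2601 - 0.0195 + 0.0003 - 0.0000 + 0.0000
= 0.2718.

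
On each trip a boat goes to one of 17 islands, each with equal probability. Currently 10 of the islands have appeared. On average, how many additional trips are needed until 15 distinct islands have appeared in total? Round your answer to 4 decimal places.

18.5786

With k distinct islands already seen, the next new one takes an expected 17/(17-k) trips.
Sum over k = 10,...,14: E = 17/7 + 17/6 + 17/5 + 17/4 + 17/3 = 18.57857.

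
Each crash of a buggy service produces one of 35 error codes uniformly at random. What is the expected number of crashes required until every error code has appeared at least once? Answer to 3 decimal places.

145.137

After k distinct error codes have appeared, the next crash gives a new one with probability (35-k)/35, so the expected wait for the (k+1)-th is 35/(35-k).
E[T] = 35/35 + 35/34 + 35/33 + ... + 35/2 + 35/1 = 35·H_{35}.
H_{35} = 4.1468, so E[T] = 145.1373.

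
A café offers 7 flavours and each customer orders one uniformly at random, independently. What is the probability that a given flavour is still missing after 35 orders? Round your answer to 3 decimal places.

Each order misses the fixed flavour with probability (7-1)/7 = 6/7, independently.
P(still missing after 35) = (6/7)^35 = 0.0045.

0.005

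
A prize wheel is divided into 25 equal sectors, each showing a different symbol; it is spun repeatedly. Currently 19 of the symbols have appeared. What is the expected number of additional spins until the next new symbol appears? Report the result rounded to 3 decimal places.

The number of spins until the next new symbol is geometric with success probability 6/25, so its mean is 25/6.
E = 25/6 = 4.1667.

4.167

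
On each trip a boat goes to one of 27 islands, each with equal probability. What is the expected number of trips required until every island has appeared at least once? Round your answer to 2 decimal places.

After k distinct islands have appeared, the next trip gives a new one with probability (27-k)/27, so the expected wait for the (k+1)-th is 27/(27-k).
E[T] = 27/27 + 27/26 + 27/25 + ... + 27/2 + 27/1 = 27·H_{27}.
H_{27} = 3.891, so E[T] = 105.069.

105.07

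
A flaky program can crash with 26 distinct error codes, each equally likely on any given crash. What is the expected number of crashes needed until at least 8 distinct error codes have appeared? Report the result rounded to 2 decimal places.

Going from k to k+1 distinct takes a geometric number of crashes with mean 26/(26-k).
Sum over k = 0,...,7: E = 26/26 + 26/25 + 26/24 + ... + 26/20 + 26/19 = 9.342.

9.34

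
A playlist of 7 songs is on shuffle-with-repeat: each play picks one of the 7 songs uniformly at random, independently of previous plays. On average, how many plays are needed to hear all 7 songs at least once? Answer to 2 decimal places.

18.15

After k distinct songs have appeared, the next play gives a new one with probability (7-k)/7, so the expected wait for the (k+1)-th is 7/(7-k).
E[T] = 7/7 + 7/6 + 7/5 + ... + 7/2 + 7/1 = 7·H_{7}.
H_{7} = 2.593, so E[T] = 18.150.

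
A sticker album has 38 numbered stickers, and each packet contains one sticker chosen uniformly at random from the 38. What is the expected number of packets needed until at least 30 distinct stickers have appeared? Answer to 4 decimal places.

57.3817

Going from k to k+1 distinct takes a geometric number of packets with mean 38/(38-k).
Sum over k = 0,...,29: E = 38/38 + 38/37 + 38/36 + ... + 38/10 + 38/9 = 57.38171.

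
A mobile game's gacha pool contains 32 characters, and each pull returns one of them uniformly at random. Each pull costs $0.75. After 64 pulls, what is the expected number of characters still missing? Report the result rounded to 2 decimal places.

4.19

For each character, P(unseen after 64) = (31/32)^64 = 0.131.
By linearity of expectation, E[unseen] = 32·(31/32)^64 = 4.195.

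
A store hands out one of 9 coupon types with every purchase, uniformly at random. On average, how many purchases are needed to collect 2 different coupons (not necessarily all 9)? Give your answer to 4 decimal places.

2.1250

With k distinct coupons already seen, the next new one arrives after an expected 9/(9-k) purchases.
Sum over k = 0,...,1: E = 9/9 + 9/8 = 2.12500.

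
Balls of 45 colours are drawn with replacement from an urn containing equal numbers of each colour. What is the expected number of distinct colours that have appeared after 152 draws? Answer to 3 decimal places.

43.522

For each colour, P(seen in 152 draws) = 1 - (44/45)^152 = 0.9672.
By linearity of expectation, E[distinct seen] = 45·(1 - (44/45)^152) = 43.5219.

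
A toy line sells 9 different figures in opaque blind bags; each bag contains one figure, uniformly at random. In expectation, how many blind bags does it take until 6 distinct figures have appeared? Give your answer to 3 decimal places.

With k distinct figures already seen, the next new one arrives after an expected 9/(9-k) blind bags.
Sum over k = 0,...,5: E = 9/9 + 9/8 + 9/7 + 9/6 + 9/5 + 9/4 = 8.9607.

8.961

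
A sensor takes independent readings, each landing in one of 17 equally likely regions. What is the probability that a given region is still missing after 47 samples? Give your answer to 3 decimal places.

On each sample the fixed region fails to appear with probability 16/17.
P(still missing after 47) = (16/17)^47 = 0.0579.

0.058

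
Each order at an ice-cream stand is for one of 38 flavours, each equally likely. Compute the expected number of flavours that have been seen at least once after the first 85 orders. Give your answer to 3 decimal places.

For each flavour, P(seen in 85 orders) = 1 - (37/38)^85 = 0.8964.
By linearity of expectation, E[distinct seen] = 38·(1 - (37/38)^85) = 34.0616.

34.062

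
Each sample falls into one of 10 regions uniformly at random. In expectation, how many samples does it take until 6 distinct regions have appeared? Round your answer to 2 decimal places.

8.46

Going from k to k+1 distinct takes a geometric number of samples with mean 10/(10-k).
Sum over k = 0,...,5: E = 10/10 + 10/9 + 10/8 + 10/7 + 10/6 + 10/5 = 8.456.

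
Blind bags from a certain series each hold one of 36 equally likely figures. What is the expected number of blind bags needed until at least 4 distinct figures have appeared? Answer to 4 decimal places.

Going from k to k+1 distinct takes a geometric number of blind bags with mean 36/(36-k).
Sum over k = 0,...,3: E = 36/36 + 36/35 + 36/34 + 36/33 = 4.17830.

4.1783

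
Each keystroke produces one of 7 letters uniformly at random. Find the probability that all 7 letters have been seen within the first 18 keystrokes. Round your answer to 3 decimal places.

0.611

By inclusion–exclusion over which letters are missing,
P(all seen) = Σ_{j=0}^{7} (-1)^j C(7,j)((7-j)/7)^18
= 1.0000 - 0.4366 + 0.0492 - 0.0015 + 0.0000 - 0.0000 + 0.0000 - 0.0000
= 0.6112.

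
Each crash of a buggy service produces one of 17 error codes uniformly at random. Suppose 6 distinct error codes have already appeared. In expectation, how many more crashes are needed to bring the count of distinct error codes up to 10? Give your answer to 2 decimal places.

The wait to go from k to k+1 distinct error codes is geometric with mean 17/(17-k).
Sum over k = 6,...,9: E = 17/11 + 17/10 + 17/9 + 17/8 = 7.259.

7.26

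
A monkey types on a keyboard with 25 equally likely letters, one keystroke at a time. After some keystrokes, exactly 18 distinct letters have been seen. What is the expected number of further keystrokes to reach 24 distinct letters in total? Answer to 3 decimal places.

39.821

From k distinct to k+1 distinct takes on average 25/(25-k) keystrokes.
Sum over k = 18,...,23: E = 25/7 + 25/6 + 25/5 + 25/4 + 25/3 + 25/2 = 39.8214.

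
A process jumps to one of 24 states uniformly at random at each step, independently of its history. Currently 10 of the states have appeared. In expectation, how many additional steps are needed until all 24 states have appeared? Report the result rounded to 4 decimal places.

78.0375

The wait to go from k to k+1 distinct states is geometric with mean 24/(24-k).
Sum over k = 10,...,23: E = 24/14 + 24/13 + 24/12 + ... + 24/2 + 24/1 = 78.03750.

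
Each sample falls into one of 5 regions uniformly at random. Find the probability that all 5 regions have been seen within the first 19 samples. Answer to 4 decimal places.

Let A_i be the event that region i is missing after 19 samples. By inclusion–exclusion on the A_i,
P(all seen) = Σ_{j=0}^{5} (-1)^j C(5,j)((5-j)/5)^19
= 1.00000 - 0.07206 + 0.00061 - 0.00000 + 0.00000 - 0.00000
= 0.92855.

0.9286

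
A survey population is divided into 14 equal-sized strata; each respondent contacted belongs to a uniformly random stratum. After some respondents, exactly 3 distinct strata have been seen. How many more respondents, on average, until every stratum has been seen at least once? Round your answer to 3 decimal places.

With k distinct strata already seen, the next new one takes an expected 14/(14-k) respondents.
Sum over k = 3,...,13: E = 14/11 + 14/10 + 14/9 + ... + 14/2 + 14/1 = 42.2783.

42.278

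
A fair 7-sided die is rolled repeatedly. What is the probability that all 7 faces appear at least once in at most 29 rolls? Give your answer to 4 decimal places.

Let A_i be the event that face i is missing after 29 rolls. By inclusion–exclusion on the A_i,
P(all seen) = Σ_{j=0}^{7} (-1)^j C(7,j)((7-j)/7)^29
= 1.00000 - 0.08010 + 0.00121 - 0.00000 + 0.00000 - 0.00000 + 0.00000 - 0.00000
= 0.92111.

0.9211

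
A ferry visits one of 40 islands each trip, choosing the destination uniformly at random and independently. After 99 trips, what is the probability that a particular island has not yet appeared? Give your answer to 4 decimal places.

Each trip misses the fixed island with probability (40-1)/40 = 39/40, independently.
P(still missing after 99) = (39/40)^99 = 0.08156.

0.0816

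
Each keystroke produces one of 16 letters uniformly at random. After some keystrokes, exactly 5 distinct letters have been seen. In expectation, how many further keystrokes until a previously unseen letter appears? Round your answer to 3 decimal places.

1.455

The number of keystrokes until the next new letter is geometric with success probability 11/16, so its mean is 16/11.
E = 16/11 = 1.4545.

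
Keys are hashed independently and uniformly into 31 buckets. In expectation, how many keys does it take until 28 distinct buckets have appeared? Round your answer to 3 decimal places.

68.011

Going from k to k+1 distinct takes a geometric number of keys with mean 31/(31-k).
Sum over k = 0,...,27: E = 31/31 + 31/30 + 31/29 + ... + 31/5 + 31/4 = 68.0113.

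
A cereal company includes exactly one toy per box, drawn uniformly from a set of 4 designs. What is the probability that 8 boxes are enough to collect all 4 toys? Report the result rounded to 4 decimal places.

Let A_i be the event that toy i is missing after 8 boxes. By inclusion–exclusion on the A_i,
P(all seen) = Σ_{j=0}^{4} (-1)^j C(4,j)((4-j)/4)^8
= 1.00000 - 0.40045 + 0.02344 - 0.00006 + 0.00000
= 0.62292.

0.6229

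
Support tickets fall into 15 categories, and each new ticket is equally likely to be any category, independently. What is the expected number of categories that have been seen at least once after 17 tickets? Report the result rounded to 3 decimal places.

10.358

For each category, P(seen in 17 tickets) = 1 - (14/15)^17 = 0.6905.
By linearity of expectation, E[distinct seen] = 15·(1 - (14/15)^17) = 10.3579.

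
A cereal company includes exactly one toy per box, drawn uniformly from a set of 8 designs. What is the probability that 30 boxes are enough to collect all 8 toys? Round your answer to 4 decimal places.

Let A_i be the event that toy i is missing after 30 boxes. By inclusion–exclusion on the A_i,
P(all seen) = Σ_{j=0}^{8} (-1)^j C(8,j)((8-j)/8)^30
= 1.00000 - 0.14566 + 0.00500 - 0.00004 + 0.00000 - 0.00000 + 0.00000 - 0.00000 + 0.00000
= 0.85930.

0.8593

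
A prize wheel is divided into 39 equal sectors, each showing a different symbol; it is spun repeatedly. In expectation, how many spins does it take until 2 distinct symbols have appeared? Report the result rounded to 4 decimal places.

2.0263

Going from k to k+1 distinct takes a geometric number of spins with mean 39/(39-k).
Sum over k = 0,...,1: E = 39/39 + 39/38 = 2.02632.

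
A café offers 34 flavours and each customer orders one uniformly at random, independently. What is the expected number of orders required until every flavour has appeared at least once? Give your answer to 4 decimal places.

140.0191

After k distinct flavours have appeared, the next order gives a new one with probability (34-k)/34, so the expected wait for the (k+1)-th is 34/(34-k).
E[T] = 34/34 + 34/33 + 34/32 + ... + 34/2 + 34/1 = 34·H_{34}.
H_{34} = 4.11821, so E[T] = 140.01914.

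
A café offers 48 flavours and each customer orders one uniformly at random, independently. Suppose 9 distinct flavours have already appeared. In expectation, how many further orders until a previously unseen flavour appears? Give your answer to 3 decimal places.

The number of orders until the next new flavour is geometric with success probability 39/48, so its mean is 48/39.
E = 48/39 = 1.2308.

1.231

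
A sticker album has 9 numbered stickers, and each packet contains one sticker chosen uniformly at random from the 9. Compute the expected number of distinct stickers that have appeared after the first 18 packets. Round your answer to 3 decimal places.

For each sticker, P(seen in 18 packets) = 1 - (8/9)^18 = 0.8800.
By linearity of expectation, E[distinct seen] = 9·(1 - (8/9)^18) = 7.9198.

7.920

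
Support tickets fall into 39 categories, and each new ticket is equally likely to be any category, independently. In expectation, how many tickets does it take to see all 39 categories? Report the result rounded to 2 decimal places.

165.89

Split into phases: going from k distinct to k+1 distinct takes on average 39/(39-k) tickets.
E[T] = 39/39 + 39/38 + 39/37 + ... + 39/2 + 39/1 = 39·H_{39}.
H_{39} = 4.254, so E[T] = 165.888.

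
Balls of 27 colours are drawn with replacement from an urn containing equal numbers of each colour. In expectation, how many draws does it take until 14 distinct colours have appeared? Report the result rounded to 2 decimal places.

With k distinct colours already seen, the next new one arrives after an expected 27/(27-k) draws.
Sum over k = 0,...,13: E = 27/27 + 27/26 + 27/25 + ... + 27/15 + 27/14 = 19.206.

19.21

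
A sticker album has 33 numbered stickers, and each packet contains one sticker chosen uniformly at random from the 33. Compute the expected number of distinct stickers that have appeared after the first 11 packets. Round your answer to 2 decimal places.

9.48

For each sticker, P(seen in 11 packets) = 1 - (32/33)^11 = 0.287.
By linearity of expectation, E[distinct seen] = 33·(1 - (32/33)^11) = 9.476.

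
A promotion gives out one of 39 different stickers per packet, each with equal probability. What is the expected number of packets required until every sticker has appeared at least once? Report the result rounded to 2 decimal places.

165.89

Split into phases: going from k distinct to k+1 distinct takes on average 39/(39-k) packets.
E[T] = 39/39 + 39/38 + 39/37 + ... + 39/2 + 39/1 = 39·H_{39}.
H_{39} = 4.254, so E[T] = 165.888.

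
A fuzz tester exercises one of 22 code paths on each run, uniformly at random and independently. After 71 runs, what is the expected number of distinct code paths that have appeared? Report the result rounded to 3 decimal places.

For each code path, P(seen in 71 runs) = 1 - (21/22)^71 = 0.9632.
By linearity of expectation, E[distinct seen] = 22·(1 - (21/22)^71) = 21.1909.

21.191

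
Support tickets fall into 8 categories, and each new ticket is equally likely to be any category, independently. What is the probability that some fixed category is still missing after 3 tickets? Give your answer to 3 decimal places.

On each ticket the fixed category fails to appear with probability 7/8.
P(still missing after 3) = (7/8)^3 = 0.6699.

0.670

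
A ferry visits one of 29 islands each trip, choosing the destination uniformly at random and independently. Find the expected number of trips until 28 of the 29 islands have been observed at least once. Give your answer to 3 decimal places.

With k distinct islands already seen, the next new one arrives after an expected 29/(29-k) trips.
Sum over k = 0,...,27: E = 29/29 + 29/28 + 29/27 + ... + 29/3 + 29/2 = 85.8880.

85.888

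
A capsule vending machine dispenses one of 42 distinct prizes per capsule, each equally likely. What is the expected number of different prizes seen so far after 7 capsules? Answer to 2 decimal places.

6.52

For each prize, P(seen in 7 capsules) = 1 - (41/42)^7 = 0.155.
By linearity of expectation, E[distinct seen] = 42·(1 - (41/42)^7) = 6.519.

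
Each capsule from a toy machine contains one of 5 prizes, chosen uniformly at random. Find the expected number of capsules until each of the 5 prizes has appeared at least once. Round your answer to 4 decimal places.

11.4167

Split into phases: going from k distinct to k+1 distinct takes on average 5/(5-k) capsules.
E[T] = 5/5 + 5/4 + 5/3 + 5/2 + 5/1 = 5·H_{5}.
H_{5} = 2.28333, so E[T] = 11.41667.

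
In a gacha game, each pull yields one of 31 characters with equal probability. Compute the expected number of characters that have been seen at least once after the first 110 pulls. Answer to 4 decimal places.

For each character, P(seen in 110 pulls) = 1 - (30/31)^110 = 0.97286.
By linearity of expectation, E[distinct seen] = 31·(1 - (30/31)^110) = 30.15877.

30.1588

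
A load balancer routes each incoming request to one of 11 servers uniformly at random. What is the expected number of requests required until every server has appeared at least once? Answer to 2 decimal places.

33.22

The wait to go from k to k+1 distinct servers is geometric with mean 11/(11-k).
E[T] = 11/11 + 11/10 + 11/9 + ... + 11/2 + 11/1 = 11·H_{11}.
H_{11} = 3.020, so E[T] = 33.219.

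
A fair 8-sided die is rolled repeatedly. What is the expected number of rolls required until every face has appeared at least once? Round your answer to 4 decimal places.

After k distinct faces have appeared, the next roll gives a new one with probability (8-k)/8, so the expected wait for the (k+1)-th is 8/(8-k).
E[T] = 8/8 + 8/7 + 8/6 + ... + 8/2 + 8/1 = 8·H_{8}.
H_{8} = 2.71786, so E[T] = 21.74286.

21.7429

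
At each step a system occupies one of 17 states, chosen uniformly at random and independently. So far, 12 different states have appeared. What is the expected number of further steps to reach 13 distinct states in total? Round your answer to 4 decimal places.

The wait to go from k to k+1 distinct states is geometric with mean 17/(17-k).
Only the k = 12 term is needed: E = 17/5 = 3.40000.

3.4000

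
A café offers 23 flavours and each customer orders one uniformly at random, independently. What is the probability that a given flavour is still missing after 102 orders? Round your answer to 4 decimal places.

0.0107

On each order the fixed flavour fails to appear with probability 22/23.
P(still missing after 102) = (22/23)^102 = 0.01074.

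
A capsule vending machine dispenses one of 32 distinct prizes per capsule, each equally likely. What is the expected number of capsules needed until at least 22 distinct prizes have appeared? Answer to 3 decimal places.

With k distinct prizes already seen, the next new one arrives after an expected 32/(32-k) capsules.
Sum over k = 0,...,21: E = 32/32 + 32/31 + 32/30 + ... + 32/12 + 32/11 = 36.1449.

36.145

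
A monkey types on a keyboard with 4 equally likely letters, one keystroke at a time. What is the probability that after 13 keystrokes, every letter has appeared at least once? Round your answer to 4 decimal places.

By inclusion–exclusion over which letters are missing,
P(all seen) = Σ_{j=0}^{4} (-1)^j C(4,j)((4-j)/4)^13
= 1.00000 - 0.09503 + 0.00073 - 0.00000 + 0.00000
= 0.90570.

0.9057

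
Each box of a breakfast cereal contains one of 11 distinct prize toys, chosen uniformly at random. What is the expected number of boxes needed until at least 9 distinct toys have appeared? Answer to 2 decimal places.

Going from k to k+1 distinct takes a geometric number of boxes with mean 11/(11-k).
Sum over k = 0,...,8: E = 11/11 + 11/10 + 11/9 + ... + 11/4 + 11/3 = 16.719.

16.72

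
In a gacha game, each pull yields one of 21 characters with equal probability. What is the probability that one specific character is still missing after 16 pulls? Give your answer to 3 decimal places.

On each pull the fixed character fails to appear with probability 20/21.
P(still missing after 16) = (20/21)^16 = 0.4581.

0.458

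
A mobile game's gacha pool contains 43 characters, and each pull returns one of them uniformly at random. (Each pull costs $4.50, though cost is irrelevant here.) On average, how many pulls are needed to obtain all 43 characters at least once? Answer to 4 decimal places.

The wait to go from k to k+1 distinct characters is geometric with mean 43/(43-k).
E[T] = 43/43 + 43/42 + 43/41 + ... + 43/2 + 43/1 = 43·H_{43}.
H_{43} = 4.35000, so E[T] = 187.04994.

187.0499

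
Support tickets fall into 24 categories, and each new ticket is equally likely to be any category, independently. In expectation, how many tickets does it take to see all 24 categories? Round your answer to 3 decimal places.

90.623

The wait to go from k to k+1 distinct categories is geometric with mean 24/(24-k).
E[T] = 24/24 + 24/23 + 24/22 + ... + 24/2 + 24/1 = 24·H_{24}.
H_{24} = 3.7760, so E[T] = 90.6230.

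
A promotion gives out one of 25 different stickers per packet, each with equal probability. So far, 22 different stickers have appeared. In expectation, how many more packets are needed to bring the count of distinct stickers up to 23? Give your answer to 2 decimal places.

The wait to go from k to k+1 distinct stickers is geometric with mean 25/(25-k).
Only the k = 22 term is needed: E = 25/3 = 8.333.

8.33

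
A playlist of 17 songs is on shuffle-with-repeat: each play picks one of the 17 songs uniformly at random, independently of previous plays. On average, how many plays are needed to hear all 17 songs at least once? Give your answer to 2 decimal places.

58.47

After k distinct songs have appeared, the next play gives a new one with probability (17-k)/17, so the expected wait for the (k+1)-th is 17/(17-k).
E[T] = 17/17 + 17/16 + 17/15 + ... + 17/2 + 17/1 = 17·H_{17}.
H_{17} = 3.440, so E[T] = 58.472.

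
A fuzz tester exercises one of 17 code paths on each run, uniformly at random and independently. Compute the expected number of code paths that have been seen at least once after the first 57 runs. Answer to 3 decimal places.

16.463

For each code path, P(seen in 57 runs) = 1 - (16/17)^57 = 0.9684.
By linearity of expectation, E[distinct seen] = 17·(1 - (16/17)^57) = 16.4633.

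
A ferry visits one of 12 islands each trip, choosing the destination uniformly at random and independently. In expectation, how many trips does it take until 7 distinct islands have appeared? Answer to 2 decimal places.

With k distinct islands already seen, the next new one arrives after an expected 12/(12-k) trips.
Sum over k = 0,...,6: E = 12/12 + 12/11 + 12/10 + ... + 12/7 + 12/6 = 9.839.

9.84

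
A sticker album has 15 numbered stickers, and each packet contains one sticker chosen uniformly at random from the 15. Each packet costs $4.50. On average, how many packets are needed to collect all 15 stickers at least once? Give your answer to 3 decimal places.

The wait to go from k to k+1 distinct stickers is geometric with mean 15/(15-k).
E[T] = 15/15 + 15/14 + 15/13 + ... + 15/2 + 15/1 = 15·H_{15}.
H_{15} = 3.3182, so E[T] = 49.7734.

49.773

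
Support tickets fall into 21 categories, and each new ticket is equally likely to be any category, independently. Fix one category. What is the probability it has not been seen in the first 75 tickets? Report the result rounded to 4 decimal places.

Each ticket misses the fixed category with probability (21-1)/21 = 20/21, independently.
P(still missing after 75) = (20/21)^75 = 0.02575.

0.0258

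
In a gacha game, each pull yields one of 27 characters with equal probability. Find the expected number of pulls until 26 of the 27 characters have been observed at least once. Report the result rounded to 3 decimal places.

78.069

With k distinct characters already seen, the next new one arrives after an expected 27/(27-k) pulls.
Sum over k = 0,...,25: E = 27/27 + 27/26 + 27/25 + ... + 27/3 + 27/2 = 78.0693.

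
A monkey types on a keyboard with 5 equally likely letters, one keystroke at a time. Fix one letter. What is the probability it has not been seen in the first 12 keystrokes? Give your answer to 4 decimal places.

0.0687

On each keystroke the fixed letter fails to appear with probability 4/5.
P(still missing after 12) = (4/5)^12 = 0.06872.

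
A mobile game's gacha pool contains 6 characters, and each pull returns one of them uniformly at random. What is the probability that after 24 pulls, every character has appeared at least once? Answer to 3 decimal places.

0.925

Let A_i be the event that character i is missing after 24 pulls. By inclusion–exclusion on the A_i,
P(all seen) = Σ_{j=0}^{6} (-1)^j C(6,j)((6-j)/6)^24
= 1.0000 - 0.0755 + 0.0009 - 0.0000 + 0.0000 - 0.0000 + 0.0000
= 0.9254.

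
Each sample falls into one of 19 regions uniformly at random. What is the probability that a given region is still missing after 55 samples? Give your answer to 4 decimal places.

On each sample the fixed region fails to appear with probability 18/19.
P(still missing after 55) = (18/19)^55 = 0.05111.

0.0511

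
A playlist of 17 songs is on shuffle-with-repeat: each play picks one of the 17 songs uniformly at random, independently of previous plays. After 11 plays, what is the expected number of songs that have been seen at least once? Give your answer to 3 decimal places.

For each song, P(seen in 11 plays) = 1 - (16/17)^11 = 0.4867.
By linearity of expectation, E[distinct seen] = 17·(1 - (16/17)^11) = 8.2737.

8.274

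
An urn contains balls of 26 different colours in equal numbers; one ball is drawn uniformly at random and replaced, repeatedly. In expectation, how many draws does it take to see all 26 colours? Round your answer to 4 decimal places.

100.2149

After k distinct colours have appeared, the next draw gives a new one with probability (26-k)/26, so the expected wait for the (k+1)-th is 26/(26-k).
E[T] = 26/26 + 26/25 + 26/24 + ... + 26/2 + 26/1 = 26·H_{26}.
H_{26} = 3.85442, so E[T] = 100.21491.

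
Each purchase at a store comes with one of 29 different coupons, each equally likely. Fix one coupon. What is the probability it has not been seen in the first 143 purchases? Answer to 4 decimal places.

0.0066

On each purchase the fixed coupon fails to appear with probability 28/29.
P(still missing after 143) = (28/29)^143 = 0.00662.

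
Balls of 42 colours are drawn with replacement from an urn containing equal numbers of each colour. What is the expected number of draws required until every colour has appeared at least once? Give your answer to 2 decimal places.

The wait to go from k to k+1 distinct colours is geometric with mean 42/(42-k).
E[T] = 42/42 + 42/41 + 42/40 + ... + 42/2 + 42/1 = 42·H_{42}.
H_{42} = 4.327, so E[T] = 181.723.

181.72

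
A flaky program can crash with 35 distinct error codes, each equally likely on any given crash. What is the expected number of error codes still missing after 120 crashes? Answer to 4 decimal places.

1.0799

For each error code, P(unseen after 120) = (34/35)^120 = 0.03085.
By linearity of expectation, E[unseen] = 35·(34/35)^120 = 1.07987.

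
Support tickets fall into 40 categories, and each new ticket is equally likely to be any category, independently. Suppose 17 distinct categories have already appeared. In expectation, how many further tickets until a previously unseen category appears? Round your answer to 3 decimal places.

Each ticket yields a new category with probability (40-17)/40 = 23/40, so the wait is geometric with mean 40/23.
E = 40/23 = 1.7391.

1.739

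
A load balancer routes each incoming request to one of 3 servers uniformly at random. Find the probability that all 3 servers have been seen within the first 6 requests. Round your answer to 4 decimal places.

Let A_i be the event that server i is missing after 6 requests. By inclusion–exclusion on the A_i,
P(all seen) = Σ_{j=0}^{3} (-1)^j C(3,j)((3-j)/3)^6
= 1.00000 - 0.26337 + 0.00412 - 0.00000
= 0.74074.

0.7407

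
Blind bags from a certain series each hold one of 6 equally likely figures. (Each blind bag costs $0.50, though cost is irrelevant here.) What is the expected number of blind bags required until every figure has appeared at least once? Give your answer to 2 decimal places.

The wait to go from k to k+1 distinct figures is geometric with mean 6/(6-k).
E[T] = 6/6 + 6/5 + 6/4 + 6/3 + 6/2 + 6/1 = 6·H_{6}.
H_{6} = 2.450, so E[T] = 14.700.

14.70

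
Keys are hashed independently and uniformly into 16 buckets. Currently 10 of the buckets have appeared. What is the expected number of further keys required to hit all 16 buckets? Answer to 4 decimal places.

39.2000

From k distinct to k+1 distinct takes on average 16/(16-k) keys.
Sum over k = 10,...,15: E = 16/6 + 16/5 + 16/4 + 16/3 + 16/2 + 16/1 = 39.20000.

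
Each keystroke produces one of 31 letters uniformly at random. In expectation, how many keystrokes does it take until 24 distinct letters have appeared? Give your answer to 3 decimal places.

44.466

Going from k to k+1 distinct takes a geometric number of keystrokes with mean 31/(31-k).
Sum over k = 0,...,23: E = 31/31 + 31/30 + 31/29 + ... + 31/9 + 31/8 = 44.4660.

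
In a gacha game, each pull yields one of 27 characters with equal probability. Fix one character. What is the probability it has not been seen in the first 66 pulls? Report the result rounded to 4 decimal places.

0.0828

On each pull the fixed character fails to appear with probability 26/27.
P(still missing after 66) = (26/27)^66 = 0.08284.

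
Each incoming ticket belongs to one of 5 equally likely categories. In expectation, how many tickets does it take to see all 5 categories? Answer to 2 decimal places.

11.42

After k distinct categories have appeared, the next ticket gives a new one with probability (5-k)/5, so the expected wait for the (k+1)-th is 5/(5-k).
E[T] = 5/5 + 5/4 + 5/3 + 5/2 + 5/1 = 5·H_{5}.
H_{5} = 2.283, so E[T] = 11.417.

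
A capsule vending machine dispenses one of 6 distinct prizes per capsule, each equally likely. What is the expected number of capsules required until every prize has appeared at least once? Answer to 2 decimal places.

The wait to go from k to k+1 distinct prizes is geometric with mean 6/(6-k).
E[T] = 6/6 + 6/5 + 6/4 + 6/3 + 6/2 + 6/1 = 6·H_{6}.
H_{6} = 2.450, so E[T] = 14.700.

14.70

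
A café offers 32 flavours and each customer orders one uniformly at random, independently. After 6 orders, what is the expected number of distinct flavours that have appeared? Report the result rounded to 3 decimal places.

For each flavour, P(seen in 6 orders) = 1 - (31/32)^6 = 0.1734.
By linearity of expectation, E[distinct seen] = 32·(1 - (31/32)^6) = 5.5503.

5.550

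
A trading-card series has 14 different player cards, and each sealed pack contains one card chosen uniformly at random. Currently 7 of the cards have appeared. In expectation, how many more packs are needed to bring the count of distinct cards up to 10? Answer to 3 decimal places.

The wait to go from k to k+1 distinct cards is geometric with mean 14/(14-k).
Sum over k = 7,...,9: E = 14/7 + 14/6 + 14/5 = 7.1333.

7.133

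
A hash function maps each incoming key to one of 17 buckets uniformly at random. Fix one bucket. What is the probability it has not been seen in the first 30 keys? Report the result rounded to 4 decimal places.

0.1622

Each key misses the fixed bucket with probability (17-1)/17 = 16/17, independently.
P(still missing after 30) = (16/17)^30 = 0.16223.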